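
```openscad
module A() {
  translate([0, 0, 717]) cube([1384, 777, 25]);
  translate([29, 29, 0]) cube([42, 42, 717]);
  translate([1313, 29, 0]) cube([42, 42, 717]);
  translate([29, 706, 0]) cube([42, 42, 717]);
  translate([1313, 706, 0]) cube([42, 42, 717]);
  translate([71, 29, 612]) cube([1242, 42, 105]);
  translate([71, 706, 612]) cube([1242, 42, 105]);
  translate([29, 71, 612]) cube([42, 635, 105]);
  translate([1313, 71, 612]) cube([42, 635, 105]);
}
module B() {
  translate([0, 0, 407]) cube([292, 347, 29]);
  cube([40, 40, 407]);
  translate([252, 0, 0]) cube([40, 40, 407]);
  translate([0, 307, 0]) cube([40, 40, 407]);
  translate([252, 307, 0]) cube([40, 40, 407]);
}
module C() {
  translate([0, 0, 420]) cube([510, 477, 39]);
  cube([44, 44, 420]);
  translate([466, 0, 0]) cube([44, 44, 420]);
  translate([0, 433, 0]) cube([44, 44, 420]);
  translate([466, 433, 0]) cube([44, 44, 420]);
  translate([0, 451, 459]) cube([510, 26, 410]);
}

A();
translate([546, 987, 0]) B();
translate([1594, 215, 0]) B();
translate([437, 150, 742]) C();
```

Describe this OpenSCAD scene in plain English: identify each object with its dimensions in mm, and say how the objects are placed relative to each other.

A is a rectangular dining table. The top is 1384×777×25 mm with its upper surface at z = 742 mm. It stands on four 42×42 mm square legs, each inset 29 mm from the nearest pair of top edges, running from the floor to the underside of the top. Four apron rails, 42 mm thick and 105 mm tall, run between adjacent legs with their top edges flush with the underside of the top and their outer faces flush with the legs' outer faces.

B is a four-legged stool. The seat is a 292×347×29 mm slab whose top surface is at z = 436 mm; four square legs, each 40×40 mm in cross-section, run from the floor (z = 0) to the underside of the seat, each flush with a corner of the seat.

C is a chair. The seat is a 510×477×39 mm slab with its top at z = 459 mm, on four 44×44 mm corner legs (flush with the seat edges, standing on z = 0). A flat backrest 26 mm thick, 410 mm tall, spans the full seat width and rises from the seat top along its +y edge, rear face flush with the rear of the seat.

Two stools sit around the table at the +y, +x sides. The chair is on top of the table, centred.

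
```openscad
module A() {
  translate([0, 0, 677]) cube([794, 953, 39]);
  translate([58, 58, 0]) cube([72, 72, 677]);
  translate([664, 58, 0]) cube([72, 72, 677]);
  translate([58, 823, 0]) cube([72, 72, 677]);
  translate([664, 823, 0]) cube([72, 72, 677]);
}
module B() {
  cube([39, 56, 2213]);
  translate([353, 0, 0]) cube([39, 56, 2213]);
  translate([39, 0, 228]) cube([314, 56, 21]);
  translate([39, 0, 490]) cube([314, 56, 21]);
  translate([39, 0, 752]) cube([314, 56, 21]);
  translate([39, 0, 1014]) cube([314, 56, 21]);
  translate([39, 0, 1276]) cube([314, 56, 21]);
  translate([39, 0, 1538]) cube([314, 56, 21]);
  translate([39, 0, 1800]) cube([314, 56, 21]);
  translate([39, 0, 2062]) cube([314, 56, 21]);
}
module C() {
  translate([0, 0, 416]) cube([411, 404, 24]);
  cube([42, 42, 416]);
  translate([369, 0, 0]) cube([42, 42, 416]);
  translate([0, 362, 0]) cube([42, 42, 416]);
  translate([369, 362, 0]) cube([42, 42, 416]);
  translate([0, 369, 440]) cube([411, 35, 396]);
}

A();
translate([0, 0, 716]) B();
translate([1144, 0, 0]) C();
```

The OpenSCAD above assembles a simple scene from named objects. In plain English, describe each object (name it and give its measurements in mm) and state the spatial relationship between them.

A is a table: top 794 mm (x) × 953 mm (y), 39 mm thick, upper face at z = 716 mm, on four 72×72 mm square legs, each inset 58 mm from the nearest pair of top edges, running from z = 0 to the bottom of the top.

B is a wooden ladder with two side rails of 39×56 mm section and 2213 mm height, set 392 mm apart overall. Between them run 8 rectangular rungs (56 mm deep, 21 mm thick), front faces flush with the rails' −y face. The bottom of the first rung is 228 mm above the floor and each subsequent rung is 262 mm higher than the one below.

C is a chair. The seat is a 411×404×24 mm slab with its top at z = 440 mm, on four 42×42 mm corner legs (flush with the seat edges, standing on z = 0). A flat backrest 35 mm thick, 396 mm tall, spans the full seat width and rises from the seat top along its +y edge, rear face flush with the rear of the seat.

The ladder is on top of the table. The chair is on the floor beside the table on its +x side.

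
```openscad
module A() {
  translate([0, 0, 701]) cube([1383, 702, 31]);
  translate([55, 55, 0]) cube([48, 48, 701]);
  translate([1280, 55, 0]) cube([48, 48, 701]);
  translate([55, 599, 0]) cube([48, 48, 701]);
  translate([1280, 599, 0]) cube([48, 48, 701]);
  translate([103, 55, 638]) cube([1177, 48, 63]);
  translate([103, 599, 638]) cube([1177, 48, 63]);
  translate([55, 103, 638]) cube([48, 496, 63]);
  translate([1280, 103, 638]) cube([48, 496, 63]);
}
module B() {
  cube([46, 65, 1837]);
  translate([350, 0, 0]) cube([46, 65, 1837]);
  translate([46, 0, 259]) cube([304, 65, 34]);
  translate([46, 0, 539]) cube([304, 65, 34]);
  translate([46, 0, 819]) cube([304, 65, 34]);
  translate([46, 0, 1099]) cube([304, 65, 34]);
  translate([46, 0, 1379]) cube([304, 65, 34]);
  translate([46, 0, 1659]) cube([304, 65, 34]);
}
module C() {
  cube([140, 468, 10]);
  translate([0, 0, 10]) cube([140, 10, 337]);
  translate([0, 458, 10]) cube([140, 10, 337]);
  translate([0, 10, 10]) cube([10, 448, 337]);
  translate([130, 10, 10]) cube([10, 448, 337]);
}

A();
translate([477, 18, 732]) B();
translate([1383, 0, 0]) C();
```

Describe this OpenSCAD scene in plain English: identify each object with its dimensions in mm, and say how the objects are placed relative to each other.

A is a table: top 1383 mm (x) × 702 mm (y), 31 mm thick, upper face at z = 732 mm, on four 48×48 mm square legs, each inset 55 mm from the nearest pair of top edges, running from z = 0 to the bottom of the top. Four apron rails, 48 mm thick and 63 mm tall, run between adjacent legs with their top edges flush with the underside of the top and their outer faces flush with the legs' outer faces.

B is a straight ladder. Two 46×65 mm vertical rails, 1837 mm tall, stand 396 mm apart (outside-to-outside) with their front faces coplanar on the −y side. 6 rungs, each 65 mm deep and 34 mm tall, span between the inner faces of the rails, front faces flush with the rails. The lowest rung's underside is at z = 259 mm and rungs are spaced 280 mm apart (underside to underside).

C is an open-topped rectangular box: outside dimensions 140×468×347 mm, with a uniform wall and base thickness of 10 mm. The base is a full 140×468 slab on the floor; four walls sit on top of the base. The front and back walls (the −y and +y sides) span the full width; the two side walls fit between them.

The ladder is on top of the table. The open box is against the table's +x side, with their −y faces flush.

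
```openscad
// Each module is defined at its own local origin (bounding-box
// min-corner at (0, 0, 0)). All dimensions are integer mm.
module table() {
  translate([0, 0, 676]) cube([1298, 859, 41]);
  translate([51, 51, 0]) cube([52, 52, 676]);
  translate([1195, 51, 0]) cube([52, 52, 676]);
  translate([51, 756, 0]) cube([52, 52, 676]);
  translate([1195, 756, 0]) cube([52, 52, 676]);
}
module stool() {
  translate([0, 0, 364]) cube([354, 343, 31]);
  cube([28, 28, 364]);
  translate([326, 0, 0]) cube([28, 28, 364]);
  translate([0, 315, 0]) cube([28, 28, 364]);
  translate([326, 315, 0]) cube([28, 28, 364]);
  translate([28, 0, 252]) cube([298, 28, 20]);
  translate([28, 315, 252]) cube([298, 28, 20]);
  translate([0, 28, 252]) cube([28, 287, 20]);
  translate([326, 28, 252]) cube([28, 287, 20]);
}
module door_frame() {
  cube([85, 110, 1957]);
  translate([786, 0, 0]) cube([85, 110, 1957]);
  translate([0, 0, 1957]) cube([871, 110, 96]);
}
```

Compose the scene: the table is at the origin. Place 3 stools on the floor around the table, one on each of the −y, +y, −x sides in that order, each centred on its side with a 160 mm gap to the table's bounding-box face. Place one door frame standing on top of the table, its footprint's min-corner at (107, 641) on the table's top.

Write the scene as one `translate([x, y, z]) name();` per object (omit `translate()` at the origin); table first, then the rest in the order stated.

table();
translate([472, -503, 0]) stool();
translate([472, 1019, 0]) stool();
translate([-514, 258, 0]) stool();
translate([107, 641, 717]) door_frame();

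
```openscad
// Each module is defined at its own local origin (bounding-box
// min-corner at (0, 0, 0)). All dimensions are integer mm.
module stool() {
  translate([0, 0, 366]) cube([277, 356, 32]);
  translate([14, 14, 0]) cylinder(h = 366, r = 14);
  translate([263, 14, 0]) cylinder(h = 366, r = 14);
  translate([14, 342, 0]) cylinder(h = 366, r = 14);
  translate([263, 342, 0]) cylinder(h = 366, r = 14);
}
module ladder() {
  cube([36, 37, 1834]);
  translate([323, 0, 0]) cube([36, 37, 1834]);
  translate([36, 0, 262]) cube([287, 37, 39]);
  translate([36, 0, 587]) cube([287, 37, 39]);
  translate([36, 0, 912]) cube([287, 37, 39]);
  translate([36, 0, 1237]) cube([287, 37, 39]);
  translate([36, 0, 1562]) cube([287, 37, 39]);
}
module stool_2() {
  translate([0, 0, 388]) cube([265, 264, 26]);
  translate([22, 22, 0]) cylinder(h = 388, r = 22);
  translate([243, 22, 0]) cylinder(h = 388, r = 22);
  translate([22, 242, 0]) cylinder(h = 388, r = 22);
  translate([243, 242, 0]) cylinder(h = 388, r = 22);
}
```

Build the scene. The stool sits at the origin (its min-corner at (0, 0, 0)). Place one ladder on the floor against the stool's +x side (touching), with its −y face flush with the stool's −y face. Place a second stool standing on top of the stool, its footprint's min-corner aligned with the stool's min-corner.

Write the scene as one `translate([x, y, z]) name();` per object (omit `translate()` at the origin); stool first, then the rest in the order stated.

stool();
translate([277, 0, 0]) ladder();
translate([0, 0, 398]) stool_2();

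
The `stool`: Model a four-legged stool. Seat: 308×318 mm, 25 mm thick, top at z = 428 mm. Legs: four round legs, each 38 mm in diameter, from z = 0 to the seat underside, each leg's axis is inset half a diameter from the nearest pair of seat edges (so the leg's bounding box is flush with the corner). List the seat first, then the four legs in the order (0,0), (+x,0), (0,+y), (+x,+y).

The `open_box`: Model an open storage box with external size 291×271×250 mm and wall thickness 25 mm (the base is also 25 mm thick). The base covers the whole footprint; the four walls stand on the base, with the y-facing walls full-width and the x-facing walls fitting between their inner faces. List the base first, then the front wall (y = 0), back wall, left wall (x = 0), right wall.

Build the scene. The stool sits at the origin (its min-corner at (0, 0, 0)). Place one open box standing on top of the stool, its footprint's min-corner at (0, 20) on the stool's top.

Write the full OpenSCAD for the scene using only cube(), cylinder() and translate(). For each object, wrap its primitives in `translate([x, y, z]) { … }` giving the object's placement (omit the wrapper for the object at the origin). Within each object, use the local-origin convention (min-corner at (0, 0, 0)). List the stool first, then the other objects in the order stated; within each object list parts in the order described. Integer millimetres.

translate([0, 0, 403]) cube([308, 318, 25]);
translate([19, 19, 0]) cylinder(h = 403, r = 19);
translate([289, 19, 0]) cylinder(h = 403, r = 19);
translate([19, 299, 0]) cylinder(h = 403, r = 19);
translate([289, 299, 0]) cylinder(h = 403, r = 19);
translate([0, 20, 428]) {
  cube([291, 271, 25]);
  translate([0, 0, 25]) cube([291, 25, 225]);
  translate([0, 246, 25]) cube([291, 25, 225]);
  translate([0, 25, 25]) cube([25, 221, 225]);
  translate([266, 25, 25]) cube([25, 221, 225]);
}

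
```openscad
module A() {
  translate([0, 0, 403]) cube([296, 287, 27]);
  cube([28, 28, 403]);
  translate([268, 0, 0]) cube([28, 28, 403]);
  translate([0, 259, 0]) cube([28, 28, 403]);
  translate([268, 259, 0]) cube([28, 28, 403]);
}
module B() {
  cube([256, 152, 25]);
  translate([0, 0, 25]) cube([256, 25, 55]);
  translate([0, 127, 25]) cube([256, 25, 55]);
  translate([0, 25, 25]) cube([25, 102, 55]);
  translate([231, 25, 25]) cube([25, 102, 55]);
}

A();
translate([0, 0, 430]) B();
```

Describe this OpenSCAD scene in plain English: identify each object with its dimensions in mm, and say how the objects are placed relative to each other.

A is a four-legged stool. The seat is 296×287 mm, 27 mm thick, top at z = 430 mm. It stands on four square legs, each 28×28 mm in cross-section, from z = 0 to the seat underside, each flush with a corner of the seat.

B is an open-topped rectangular box: outside dimensions 256×152×80 mm, with a uniform wall and base thickness of 25 mm. The base is a full 256×152 slab on the floor; four walls sit on top of the base. The front and back walls (the −y and +y sides) span the full width; the two side walls fit between them.

The open box is on top of the stool.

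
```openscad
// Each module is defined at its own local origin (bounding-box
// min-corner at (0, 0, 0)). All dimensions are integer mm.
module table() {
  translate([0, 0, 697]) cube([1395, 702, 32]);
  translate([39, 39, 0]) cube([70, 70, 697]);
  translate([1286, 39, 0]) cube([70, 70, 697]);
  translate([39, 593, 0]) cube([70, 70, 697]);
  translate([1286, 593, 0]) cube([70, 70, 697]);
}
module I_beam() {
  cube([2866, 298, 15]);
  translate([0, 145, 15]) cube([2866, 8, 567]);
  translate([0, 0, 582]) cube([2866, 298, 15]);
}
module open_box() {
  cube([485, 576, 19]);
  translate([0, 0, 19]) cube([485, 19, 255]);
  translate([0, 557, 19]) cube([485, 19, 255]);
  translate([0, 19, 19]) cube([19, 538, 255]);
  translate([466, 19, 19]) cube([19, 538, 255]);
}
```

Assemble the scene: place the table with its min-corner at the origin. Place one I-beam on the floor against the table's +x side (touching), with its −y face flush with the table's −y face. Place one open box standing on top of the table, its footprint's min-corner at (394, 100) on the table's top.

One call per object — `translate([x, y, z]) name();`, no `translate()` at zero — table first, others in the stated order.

table();
translate([1395, 0, 0]) I_beam();
translate([394, 100, 729]) open_box();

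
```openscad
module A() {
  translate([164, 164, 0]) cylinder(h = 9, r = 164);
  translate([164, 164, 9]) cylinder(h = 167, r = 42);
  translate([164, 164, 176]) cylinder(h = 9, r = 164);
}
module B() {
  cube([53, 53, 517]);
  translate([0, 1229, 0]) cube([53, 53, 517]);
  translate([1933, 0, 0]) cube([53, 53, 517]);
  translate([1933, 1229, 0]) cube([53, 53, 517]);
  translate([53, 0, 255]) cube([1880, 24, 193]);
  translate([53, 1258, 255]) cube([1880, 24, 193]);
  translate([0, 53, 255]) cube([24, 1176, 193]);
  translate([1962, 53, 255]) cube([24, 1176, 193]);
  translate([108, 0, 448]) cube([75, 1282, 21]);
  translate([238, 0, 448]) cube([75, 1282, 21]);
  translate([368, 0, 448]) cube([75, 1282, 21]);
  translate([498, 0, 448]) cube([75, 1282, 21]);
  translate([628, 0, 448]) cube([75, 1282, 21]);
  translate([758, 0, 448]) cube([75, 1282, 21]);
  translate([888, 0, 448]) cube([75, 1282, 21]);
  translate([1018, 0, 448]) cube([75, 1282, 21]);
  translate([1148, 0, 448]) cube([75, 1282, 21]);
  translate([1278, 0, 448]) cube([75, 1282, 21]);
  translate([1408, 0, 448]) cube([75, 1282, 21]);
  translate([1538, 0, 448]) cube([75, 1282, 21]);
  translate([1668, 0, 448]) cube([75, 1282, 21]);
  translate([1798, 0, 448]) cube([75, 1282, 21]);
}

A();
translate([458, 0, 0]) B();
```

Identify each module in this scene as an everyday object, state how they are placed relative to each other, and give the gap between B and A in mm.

A is a spool. B is a bed frame. The bed frame is on the floor beside the spool on its +x side. The gap between the bed frame and the spool is 130 mm.

The bed frame's nearest face is 130 mm from the spool's +x face.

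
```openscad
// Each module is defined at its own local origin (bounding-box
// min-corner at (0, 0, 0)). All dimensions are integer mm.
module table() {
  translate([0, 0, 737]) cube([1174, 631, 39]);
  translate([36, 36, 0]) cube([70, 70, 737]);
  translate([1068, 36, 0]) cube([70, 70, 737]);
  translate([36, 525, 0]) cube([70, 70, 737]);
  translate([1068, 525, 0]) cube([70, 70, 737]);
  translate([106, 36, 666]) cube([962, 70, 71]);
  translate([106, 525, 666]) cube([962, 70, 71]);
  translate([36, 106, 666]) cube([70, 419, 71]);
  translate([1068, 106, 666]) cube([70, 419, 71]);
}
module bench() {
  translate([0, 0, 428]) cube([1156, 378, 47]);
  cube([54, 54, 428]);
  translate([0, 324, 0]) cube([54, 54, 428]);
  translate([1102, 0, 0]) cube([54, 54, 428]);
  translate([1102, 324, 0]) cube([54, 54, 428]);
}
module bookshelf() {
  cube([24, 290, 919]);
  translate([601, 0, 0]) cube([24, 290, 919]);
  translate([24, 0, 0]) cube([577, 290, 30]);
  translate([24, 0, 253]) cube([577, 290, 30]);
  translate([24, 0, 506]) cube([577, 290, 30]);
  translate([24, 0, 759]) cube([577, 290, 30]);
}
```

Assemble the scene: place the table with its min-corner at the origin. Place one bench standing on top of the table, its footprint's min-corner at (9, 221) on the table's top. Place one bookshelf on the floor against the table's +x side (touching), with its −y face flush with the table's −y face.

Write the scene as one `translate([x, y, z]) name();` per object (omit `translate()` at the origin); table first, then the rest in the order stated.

table();
translate([9, 221, 776]) bench();
translate([1174, 0, 0]) bookshelf();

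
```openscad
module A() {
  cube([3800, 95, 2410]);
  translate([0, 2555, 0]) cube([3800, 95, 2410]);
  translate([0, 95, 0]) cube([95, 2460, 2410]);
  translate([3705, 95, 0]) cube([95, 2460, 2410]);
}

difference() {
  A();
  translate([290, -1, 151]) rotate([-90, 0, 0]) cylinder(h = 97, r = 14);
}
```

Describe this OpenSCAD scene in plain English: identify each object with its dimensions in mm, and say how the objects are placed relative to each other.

A is the wall frame of a small rectangular building: four walls, each 2410 mm tall and 95 mm thick, enclosing a footprint 3800 mm (x) by 2650 mm (y) outside-to-outside, with no floor or roof. The front and back walls (the −y and +y sides) span the full width; the two side walls fit between them.

The house frame has a circular hole of radius 14 mm through its front wall, centred at (x = 290, z = 151).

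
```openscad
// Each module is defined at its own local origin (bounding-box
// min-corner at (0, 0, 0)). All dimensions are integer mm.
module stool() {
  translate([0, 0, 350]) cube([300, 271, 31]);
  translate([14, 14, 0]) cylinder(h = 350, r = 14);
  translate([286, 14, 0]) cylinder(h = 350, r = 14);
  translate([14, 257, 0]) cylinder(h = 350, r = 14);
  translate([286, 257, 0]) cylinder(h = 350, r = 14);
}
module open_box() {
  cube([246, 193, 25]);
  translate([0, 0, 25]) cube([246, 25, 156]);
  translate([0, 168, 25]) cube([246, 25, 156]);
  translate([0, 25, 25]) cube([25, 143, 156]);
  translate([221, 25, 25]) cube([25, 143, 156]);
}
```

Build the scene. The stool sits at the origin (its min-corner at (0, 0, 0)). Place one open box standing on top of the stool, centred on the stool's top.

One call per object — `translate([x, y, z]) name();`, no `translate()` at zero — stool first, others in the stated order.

stool();
translate([27, 39, 381]) open_box();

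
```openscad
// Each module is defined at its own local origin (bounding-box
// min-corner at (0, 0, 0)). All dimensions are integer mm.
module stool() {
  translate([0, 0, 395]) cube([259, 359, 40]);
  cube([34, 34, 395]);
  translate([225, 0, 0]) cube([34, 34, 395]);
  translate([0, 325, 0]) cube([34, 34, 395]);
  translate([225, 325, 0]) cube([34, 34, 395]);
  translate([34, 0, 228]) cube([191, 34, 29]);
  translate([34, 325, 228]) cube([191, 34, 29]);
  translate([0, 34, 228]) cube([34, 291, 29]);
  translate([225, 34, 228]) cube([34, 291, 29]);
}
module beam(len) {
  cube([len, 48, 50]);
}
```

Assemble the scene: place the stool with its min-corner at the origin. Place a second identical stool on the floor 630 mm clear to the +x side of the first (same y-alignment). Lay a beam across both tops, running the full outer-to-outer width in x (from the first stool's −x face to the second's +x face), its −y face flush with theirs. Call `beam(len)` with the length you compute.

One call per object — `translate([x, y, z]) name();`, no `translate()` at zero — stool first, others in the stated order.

stool();
translate([889, 0, 0]) stool();
translate([0, 0, 435]) beam(1148);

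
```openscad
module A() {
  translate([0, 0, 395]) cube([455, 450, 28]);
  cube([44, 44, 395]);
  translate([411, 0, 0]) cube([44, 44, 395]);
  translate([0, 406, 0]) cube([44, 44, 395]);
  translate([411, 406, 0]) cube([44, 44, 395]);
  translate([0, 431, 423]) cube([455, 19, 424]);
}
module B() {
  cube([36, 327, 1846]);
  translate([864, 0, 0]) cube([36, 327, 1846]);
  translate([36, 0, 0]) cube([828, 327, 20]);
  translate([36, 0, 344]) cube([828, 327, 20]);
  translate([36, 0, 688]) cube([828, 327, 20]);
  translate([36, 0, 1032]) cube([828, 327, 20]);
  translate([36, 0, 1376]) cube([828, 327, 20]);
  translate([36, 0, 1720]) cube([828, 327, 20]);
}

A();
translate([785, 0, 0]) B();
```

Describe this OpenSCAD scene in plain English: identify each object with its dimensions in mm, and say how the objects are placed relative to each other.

A is a chair. The seat is a 455×450×28 mm slab with its top at z = 423 mm, on four 44×44 mm corner legs (flush with the seat edges, standing on z = 0). A flat backrest 19 mm thick, 424 mm tall, spans the full seat width and rises from the seat top along its +y edge, rear face flush with the rear of the seat.

B is an open bookshelf. Two side panels, each 36 mm thick, 327 mm deep and 1846 mm tall, stand 900 mm apart (outside-to-outside). Between them sit 6 shelves, each 20 mm thick and 327 mm deep, spanning the full gap between the sides. The bottom shelf rests on the floor (its underside at z = 0) and the clear gap between one shelf's top and the next shelf's underside is 324 mm.

The bookshelf is on the floor beside the chair on its +x side.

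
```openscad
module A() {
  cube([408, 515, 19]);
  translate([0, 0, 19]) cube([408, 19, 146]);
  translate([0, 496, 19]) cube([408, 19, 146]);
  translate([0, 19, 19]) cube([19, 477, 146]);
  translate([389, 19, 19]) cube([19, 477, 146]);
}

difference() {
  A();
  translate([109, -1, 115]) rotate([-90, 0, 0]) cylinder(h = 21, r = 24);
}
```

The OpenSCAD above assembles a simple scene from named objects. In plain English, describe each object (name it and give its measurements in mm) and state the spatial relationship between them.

A is an open-topped rectangular box: outside dimensions 408×515×165 mm, with a uniform wall and base thickness of 19 mm. The base is a full 408×515 slab on the floor; four walls sit on top of the base. The front and back walls (the −y and +y sides) span the full width; the two side walls fit between them.

The open box has a circular hole of radius 24 mm through its front wall, centred at (x = 109, z = 115).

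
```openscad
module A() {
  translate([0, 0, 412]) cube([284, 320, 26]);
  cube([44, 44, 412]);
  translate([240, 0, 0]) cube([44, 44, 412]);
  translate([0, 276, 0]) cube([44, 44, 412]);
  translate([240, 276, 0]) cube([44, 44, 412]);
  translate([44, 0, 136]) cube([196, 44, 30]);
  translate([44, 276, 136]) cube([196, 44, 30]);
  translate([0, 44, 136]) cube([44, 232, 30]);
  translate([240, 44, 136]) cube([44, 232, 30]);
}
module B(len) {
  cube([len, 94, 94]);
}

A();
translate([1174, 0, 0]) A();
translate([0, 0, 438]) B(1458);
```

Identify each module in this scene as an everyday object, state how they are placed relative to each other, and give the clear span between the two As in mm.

Second stool starts at x = 1174; first ends at x = 284; clear span = 1174 − 284 = 890 mm.

A is a stool. B is a beam. A beam spans the tops of two stools. The clear span between the two stools is 890 mm.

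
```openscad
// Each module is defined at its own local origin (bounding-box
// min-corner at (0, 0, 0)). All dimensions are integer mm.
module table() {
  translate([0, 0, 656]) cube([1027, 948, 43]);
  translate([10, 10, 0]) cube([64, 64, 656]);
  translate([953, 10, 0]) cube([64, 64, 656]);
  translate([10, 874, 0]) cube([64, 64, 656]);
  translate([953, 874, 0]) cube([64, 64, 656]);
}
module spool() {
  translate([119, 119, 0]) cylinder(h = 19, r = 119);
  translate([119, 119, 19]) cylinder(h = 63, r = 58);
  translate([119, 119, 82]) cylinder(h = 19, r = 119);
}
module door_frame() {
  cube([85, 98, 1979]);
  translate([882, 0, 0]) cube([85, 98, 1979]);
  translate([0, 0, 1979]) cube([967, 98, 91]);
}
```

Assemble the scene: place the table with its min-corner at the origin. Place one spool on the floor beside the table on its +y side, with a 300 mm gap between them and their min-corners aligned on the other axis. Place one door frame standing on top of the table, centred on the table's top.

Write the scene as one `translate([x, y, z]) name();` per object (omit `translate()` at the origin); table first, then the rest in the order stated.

table();
translate([0, 1248, 0]) spool();
translate([30, 425, 699]) door_frame();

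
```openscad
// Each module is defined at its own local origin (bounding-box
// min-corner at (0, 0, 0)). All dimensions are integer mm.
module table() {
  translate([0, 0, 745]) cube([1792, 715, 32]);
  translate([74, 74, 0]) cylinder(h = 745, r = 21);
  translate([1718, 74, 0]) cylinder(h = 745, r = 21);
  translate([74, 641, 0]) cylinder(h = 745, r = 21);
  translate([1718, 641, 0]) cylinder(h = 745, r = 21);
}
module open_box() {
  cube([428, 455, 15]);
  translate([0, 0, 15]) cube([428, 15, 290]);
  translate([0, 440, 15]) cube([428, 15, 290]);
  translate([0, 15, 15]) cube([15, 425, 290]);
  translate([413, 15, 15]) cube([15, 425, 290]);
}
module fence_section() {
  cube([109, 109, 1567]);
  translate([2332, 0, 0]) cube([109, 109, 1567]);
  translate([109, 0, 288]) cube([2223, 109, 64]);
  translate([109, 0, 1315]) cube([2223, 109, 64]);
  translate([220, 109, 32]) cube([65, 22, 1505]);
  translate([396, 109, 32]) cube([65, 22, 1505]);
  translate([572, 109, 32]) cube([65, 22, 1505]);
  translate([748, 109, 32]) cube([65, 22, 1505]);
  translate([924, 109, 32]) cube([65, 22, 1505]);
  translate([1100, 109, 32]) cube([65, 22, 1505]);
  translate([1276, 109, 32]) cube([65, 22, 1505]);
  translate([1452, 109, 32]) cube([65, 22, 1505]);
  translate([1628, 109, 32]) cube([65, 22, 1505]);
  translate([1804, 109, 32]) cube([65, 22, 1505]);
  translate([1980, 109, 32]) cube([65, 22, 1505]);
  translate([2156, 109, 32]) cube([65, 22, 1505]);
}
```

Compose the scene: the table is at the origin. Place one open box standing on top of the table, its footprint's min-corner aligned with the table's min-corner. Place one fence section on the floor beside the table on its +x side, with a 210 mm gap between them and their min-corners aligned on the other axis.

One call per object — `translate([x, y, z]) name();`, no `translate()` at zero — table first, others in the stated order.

table();
translate([0, 0, 777]) open_box();
translate([2002, 0, 0]) fence_section();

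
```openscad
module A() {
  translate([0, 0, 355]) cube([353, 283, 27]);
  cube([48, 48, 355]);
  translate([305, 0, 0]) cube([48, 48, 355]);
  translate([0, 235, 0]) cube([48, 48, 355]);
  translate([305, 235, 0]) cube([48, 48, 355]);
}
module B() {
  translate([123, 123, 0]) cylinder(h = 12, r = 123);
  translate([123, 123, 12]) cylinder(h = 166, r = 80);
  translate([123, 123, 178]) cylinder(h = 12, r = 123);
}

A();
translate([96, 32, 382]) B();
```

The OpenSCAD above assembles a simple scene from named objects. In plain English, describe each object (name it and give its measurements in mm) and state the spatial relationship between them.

A is a four-legged stool. The seat is 353×283 mm, 27 mm thick, top at z = 382 mm. It stands on four square legs, each 48×48 mm in cross-section, from z = 0 to the seat underside, each flush with a corner of the seat.

B is a spool: two coaxial disc flanges of radius 123 mm and thickness 12 mm, joined by a core cylinder of radius 80 mm and height 166 mm. The lower flange rests on z = 0 and the three cylinders share a vertical axis.

The spool is on top of the stool.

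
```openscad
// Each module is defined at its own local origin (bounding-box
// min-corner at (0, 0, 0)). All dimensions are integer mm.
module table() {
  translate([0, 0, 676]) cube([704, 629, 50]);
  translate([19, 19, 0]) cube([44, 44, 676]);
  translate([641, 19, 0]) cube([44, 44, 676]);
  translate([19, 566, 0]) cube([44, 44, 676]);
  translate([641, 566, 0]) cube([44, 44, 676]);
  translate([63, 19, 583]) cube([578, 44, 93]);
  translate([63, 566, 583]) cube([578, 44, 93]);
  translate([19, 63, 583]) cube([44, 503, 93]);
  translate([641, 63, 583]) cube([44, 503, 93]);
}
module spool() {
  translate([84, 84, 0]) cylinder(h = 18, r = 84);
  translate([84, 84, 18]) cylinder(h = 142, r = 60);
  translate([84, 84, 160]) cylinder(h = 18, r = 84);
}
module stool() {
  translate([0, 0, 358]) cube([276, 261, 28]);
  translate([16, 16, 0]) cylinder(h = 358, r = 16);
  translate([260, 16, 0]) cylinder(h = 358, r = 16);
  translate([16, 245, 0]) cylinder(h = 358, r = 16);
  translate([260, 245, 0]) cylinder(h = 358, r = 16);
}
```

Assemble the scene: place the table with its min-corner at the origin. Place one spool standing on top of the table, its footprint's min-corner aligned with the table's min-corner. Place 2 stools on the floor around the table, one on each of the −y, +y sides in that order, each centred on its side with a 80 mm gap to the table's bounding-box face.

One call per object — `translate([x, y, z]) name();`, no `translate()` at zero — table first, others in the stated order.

table();
translate([0, 0, 726]) spool();
translate([214, -341, 0]) stool();
translate([214, 709, 0]) stool();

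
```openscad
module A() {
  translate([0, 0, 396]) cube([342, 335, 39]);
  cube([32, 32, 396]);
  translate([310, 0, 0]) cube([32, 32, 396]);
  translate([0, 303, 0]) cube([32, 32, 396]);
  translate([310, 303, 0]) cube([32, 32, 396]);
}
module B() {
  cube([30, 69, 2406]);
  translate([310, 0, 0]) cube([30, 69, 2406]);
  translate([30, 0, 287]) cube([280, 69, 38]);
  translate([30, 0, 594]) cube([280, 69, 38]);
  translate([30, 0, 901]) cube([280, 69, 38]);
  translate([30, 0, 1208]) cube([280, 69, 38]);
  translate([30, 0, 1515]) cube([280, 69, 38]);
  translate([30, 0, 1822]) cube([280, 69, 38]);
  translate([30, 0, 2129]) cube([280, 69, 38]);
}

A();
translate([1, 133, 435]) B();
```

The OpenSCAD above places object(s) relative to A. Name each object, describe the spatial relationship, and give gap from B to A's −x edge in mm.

The ladder's min-x is at 1; the stool's min-x is 0; gap = 1 mm.

A is a stool. B is a ladder. The ladder is on top of the stool, centred. The gap from the ladder to the stool's −x edge is 1 mm.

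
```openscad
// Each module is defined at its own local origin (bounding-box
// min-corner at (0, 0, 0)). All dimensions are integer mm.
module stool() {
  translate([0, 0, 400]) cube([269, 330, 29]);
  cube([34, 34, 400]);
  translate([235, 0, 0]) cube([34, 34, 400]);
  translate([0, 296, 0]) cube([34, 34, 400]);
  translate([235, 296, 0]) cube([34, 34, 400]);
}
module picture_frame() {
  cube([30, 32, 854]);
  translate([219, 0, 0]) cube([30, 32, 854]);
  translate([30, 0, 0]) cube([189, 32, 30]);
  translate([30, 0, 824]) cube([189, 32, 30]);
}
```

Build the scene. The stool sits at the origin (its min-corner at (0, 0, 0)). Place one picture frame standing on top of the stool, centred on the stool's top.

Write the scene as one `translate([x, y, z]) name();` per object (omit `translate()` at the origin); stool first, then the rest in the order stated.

stool();
translate([10, 149, 429]) picture_frame();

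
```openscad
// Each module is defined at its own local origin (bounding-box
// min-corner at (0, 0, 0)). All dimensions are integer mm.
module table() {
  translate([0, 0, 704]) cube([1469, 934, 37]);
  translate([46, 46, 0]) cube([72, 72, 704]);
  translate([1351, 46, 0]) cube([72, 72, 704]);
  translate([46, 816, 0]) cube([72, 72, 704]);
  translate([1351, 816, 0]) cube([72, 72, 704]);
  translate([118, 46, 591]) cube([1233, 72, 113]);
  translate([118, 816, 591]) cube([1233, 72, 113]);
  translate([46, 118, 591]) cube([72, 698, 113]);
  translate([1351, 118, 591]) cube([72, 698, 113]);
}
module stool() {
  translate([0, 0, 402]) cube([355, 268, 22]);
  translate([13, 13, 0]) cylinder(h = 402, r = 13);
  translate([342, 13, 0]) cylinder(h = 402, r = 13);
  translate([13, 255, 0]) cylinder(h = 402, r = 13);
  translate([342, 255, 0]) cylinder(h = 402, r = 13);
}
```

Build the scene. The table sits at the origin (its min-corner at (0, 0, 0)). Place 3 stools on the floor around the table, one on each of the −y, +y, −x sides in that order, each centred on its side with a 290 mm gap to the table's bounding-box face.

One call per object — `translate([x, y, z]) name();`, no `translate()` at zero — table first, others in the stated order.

table();
translate([557, -558, 0]) stool();
translate([557, 1224, 0]) stool();
translate([-645, 333, 0]) stool();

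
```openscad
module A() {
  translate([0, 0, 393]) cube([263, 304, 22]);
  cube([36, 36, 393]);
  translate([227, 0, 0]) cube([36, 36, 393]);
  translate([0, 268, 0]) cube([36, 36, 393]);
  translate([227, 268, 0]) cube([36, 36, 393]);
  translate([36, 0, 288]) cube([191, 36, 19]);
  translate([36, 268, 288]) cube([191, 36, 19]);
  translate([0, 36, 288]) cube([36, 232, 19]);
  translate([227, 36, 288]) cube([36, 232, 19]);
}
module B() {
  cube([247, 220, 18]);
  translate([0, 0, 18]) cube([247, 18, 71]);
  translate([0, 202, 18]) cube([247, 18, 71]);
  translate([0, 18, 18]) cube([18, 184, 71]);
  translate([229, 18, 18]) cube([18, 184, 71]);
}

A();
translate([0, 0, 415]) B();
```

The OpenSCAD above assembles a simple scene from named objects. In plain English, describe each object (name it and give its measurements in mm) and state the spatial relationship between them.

A is a simple wooden stool: a rectangular seat 263 mm (x) by 304 mm (y), 22 mm thick, top face at z = 415 mm, on four square legs, each 36×36 mm in cross-section. The legs rest on z = 0, each flush with a corner of the seat. Four stretchers, 36 mm wide and 19 mm tall, connect adjacent legs with their undersides at z = 288 mm, each running between the inner faces of the legs it joins and aligned with the legs' outer faces on the other axis.

B is an open-topped rectangular box: outside dimensions 247×220×89 mm, with a uniform wall and base thickness of 18 mm. The base is a full 247×220 slab on the floor; four walls sit on top of the base. The front and back walls (the −y and +y sides) span the full width; the two side walls fit between them.

The open box is on top of the stool.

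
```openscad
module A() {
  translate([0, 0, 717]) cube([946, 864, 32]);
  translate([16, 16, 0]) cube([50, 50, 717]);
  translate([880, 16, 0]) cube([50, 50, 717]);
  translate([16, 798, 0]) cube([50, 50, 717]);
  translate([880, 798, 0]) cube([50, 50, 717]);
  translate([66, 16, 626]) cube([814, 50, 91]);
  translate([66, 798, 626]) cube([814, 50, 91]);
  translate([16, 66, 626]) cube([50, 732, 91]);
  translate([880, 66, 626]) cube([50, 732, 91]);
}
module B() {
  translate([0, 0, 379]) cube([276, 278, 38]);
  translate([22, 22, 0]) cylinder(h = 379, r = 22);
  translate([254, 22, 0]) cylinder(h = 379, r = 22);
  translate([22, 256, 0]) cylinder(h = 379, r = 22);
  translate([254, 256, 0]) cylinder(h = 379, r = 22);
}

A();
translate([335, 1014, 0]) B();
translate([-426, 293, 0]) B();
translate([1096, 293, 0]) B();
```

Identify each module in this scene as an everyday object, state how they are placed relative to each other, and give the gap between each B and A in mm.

A is a table. B is a stool. Three stools sit around the table at the +y, −x, +x sides. The gap between each stool and the table is 150 mm.

Each stool's nearest face is 150 mm from the table's bounding box.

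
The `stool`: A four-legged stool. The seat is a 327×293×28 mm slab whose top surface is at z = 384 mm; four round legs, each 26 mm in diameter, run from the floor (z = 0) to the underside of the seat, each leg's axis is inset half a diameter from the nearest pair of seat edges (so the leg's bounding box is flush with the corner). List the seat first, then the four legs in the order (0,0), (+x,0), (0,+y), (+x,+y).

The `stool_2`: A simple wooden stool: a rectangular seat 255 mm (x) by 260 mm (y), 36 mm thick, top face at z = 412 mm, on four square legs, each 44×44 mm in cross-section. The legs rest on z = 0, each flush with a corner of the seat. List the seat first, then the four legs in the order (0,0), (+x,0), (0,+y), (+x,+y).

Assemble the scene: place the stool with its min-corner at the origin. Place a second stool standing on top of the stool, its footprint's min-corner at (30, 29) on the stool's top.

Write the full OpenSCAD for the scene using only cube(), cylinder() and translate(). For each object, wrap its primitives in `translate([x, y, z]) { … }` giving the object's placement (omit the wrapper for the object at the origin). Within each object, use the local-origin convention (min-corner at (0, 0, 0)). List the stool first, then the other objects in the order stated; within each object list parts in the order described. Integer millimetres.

translate([0, 0, 356]) cube([327, 293, 28]);
translate([13, 13, 0]) cylinder(h = 356, r = 13);
translate([314, 13, 0]) cylinder(h = 356, r = 13);
translate([13, 280, 0]) cylinder(h = 356, r = 13);
translate([314, 280, 0]) cylinder(h = 356, r = 13);
translate([30, 29, 384]) {
  translate([0, 0, 376]) cube([255, 260, 36]);
  cube([44, 44, 376]);
  translate([211, 0, 0]) cube([44, 44, 376]);
  translate([0, 216, 0]) cube([44, 44, 376]);
  translate([211, 216, 0]) cube([44, 44, 376]);
}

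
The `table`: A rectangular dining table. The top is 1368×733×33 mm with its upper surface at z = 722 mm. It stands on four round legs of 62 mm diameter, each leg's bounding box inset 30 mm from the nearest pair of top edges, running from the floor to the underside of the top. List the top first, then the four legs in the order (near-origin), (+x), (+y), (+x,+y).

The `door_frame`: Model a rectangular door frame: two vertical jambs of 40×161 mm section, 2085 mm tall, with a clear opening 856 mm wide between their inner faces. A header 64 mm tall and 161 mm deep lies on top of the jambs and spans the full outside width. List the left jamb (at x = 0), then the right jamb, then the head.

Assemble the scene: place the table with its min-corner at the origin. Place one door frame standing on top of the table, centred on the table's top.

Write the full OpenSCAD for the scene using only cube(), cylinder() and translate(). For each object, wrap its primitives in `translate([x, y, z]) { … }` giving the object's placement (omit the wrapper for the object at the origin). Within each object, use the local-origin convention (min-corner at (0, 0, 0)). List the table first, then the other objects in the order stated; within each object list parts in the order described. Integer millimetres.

translate([0, 0, 689]) cube([1368, 733, 33]);
translate([61, 61, 0]) cylinder(h = 689, r = 31);
translate([1307, 61, 0]) cylinder(h = 689, r = 31);
translate([61, 672, 0]) cylinder(h = 689, r = 31);
translate([1307, 672, 0]) cylinder(h = 689, r = 31);
translate([216, 286, 722]) {
  cube([40, 161, 2085]);
  translate([896, 0, 0]) cube([40, 161, 2085]);
  translate([0, 0, 2085]) cube([936, 161, 64]);
}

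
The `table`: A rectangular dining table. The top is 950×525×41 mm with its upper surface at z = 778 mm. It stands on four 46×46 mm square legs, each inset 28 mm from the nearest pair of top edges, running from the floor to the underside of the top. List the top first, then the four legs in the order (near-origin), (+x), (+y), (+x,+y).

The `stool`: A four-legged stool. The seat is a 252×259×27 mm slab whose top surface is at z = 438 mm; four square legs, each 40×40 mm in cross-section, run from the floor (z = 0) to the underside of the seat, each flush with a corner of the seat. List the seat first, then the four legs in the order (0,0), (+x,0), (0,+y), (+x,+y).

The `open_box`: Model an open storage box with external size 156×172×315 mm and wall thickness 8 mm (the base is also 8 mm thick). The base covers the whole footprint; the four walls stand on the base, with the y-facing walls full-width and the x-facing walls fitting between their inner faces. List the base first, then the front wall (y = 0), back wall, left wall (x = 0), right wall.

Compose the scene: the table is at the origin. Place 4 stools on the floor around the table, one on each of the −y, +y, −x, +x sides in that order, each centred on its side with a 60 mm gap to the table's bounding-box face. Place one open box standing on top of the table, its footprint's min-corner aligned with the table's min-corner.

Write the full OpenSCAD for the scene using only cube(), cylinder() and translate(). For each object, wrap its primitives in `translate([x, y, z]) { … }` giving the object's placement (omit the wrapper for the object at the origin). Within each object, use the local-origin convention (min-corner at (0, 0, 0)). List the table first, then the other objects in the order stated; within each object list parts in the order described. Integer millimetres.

translate([0, 0, 737]) cube([950, 525, 41]);
translate([28, 28, 0]) cube([46, 46, 737]);
translate([876, 28, 0]) cube([46, 46, 737]);
translate([28, 451, 0]) cube([46, 46, 737]);
translate([876, 451, 0]) cube([46, 46, 737]);
translate([349, -319, 0]) {
  translate([0, 0, 411]) cube([252, 259, 27]);
  cube([40, 40, 411]);
  translate([212, 0, 0]) cube([40, 40, 411]);
  translate([0, 219, 0]) cube([40, 40, 411]);
  translate([212, 219, 0]) cube([40, 40, 411]);
}
translate([349, 585, 0]) {
  translate([0, 0, 411]) cube([252, 259, 27]);
  cube([40, 40, 411]);
  translate([212, 0, 0]) cube([40, 40, 411]);
  translate([0, 219, 0]) cube([40, 40, 411]);
  translate([212, 219, 0]) cube([40, 40, 411]);
}
translate([-312, 133, 0]) {
  translate([0, 0, 411]) cube([252, 259, 27]);
  cube([40, 40, 411]);
  translate([212, 0, 0]) cube([40, 40, 411]);
  translate([0, 219, 0]) cube([40, 40, 411]);
  translate([212, 219, 0]) cube([40, 40, 411]);
}
translate([1010, 133, 0]) {
  translate([0, 0, 411]) cube([252, 259, 27]);
  cube([40, 40, 411]);
  translate([212, 0, 0]) cube([40, 40, 411]);
  translate([0, 219, 0]) cube([40, 40, 411]);
  translate([212, 219, 0]) cube([40, 40, 411]);
}
translate([0, 0, 778]) {
  cube([156, 172, 8]);
  translate([0, 0, 8]) cube([156, 8, 307]);
  translate([0, 164, 8]) cube([156, 8, 307]);
  translate([0, 8, 8]) cube([8, 156, 307]);
  translate([148, 8, 8]) cube([8, 156, 307]);
}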